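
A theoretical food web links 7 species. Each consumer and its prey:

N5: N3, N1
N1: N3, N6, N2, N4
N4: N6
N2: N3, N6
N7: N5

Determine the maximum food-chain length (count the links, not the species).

One longest chain: N3 → N2 → N1 → N5 → N7.
It has 5 species and 4 links.

4 links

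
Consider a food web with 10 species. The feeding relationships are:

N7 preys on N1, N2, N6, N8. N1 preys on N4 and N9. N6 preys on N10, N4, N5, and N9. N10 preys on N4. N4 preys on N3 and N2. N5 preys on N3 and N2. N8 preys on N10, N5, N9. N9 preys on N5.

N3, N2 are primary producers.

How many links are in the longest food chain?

One longest chain: N3 → N5 → N9 → N1 → N7.
It has 5 species and 4 links.

4 links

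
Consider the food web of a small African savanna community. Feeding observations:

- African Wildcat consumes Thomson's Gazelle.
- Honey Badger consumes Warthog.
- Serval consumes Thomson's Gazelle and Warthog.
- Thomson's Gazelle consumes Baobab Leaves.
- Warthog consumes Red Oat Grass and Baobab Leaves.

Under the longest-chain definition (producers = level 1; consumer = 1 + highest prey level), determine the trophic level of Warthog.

Baobab Leaves is a producer → level 1.
Warthog eats Baobab Leaves (level 1); other prey at levels: Red Oat Grass 1 → level 2.

Trophic level 2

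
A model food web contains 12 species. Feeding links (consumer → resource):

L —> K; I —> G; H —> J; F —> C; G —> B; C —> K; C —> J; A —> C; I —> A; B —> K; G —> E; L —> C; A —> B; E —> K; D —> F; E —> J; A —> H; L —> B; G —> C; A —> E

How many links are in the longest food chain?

One longest chain: J → C → F → D.
It has 4 species and 3 links.

3 links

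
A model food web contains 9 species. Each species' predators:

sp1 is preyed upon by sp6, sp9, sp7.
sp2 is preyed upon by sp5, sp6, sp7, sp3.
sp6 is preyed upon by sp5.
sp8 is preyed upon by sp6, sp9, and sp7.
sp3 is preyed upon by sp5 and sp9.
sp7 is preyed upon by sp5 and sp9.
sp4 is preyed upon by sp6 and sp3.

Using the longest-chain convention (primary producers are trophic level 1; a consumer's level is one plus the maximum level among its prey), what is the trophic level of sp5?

sp2 is a producer → level 1.
sp6 eats sp2 (level 1); other prey at levels: sp8 1, sp1 1, sp4 1 → level 2.
sp5 eats sp6 (level 2); other prey at levels: sp2 1, sp3 2, sp7 2 → level 3.

Trophic level 3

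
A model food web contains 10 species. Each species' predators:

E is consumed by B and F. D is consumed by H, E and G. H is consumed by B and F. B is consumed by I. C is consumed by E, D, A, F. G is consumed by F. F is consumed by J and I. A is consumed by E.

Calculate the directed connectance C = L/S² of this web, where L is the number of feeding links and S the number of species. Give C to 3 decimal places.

C = 0.160

The web has S = 10 species and L = 16 feeding links.
C = L / S² = 16 / 100 = 0.1600 ≈ 0.160.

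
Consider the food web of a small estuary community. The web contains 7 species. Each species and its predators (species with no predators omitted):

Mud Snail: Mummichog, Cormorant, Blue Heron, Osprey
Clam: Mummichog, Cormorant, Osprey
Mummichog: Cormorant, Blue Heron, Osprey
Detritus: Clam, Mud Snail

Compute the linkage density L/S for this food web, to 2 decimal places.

L/S = 1.71

There are L = 12 links among S = 7 species.
L/S = 12/7 = 1.7143 ≈ 1.71.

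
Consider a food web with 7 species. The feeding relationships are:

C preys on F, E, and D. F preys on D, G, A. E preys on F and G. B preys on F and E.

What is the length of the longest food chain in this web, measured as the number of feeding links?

One longest chain: D → F → E → C.
It has 4 species and 3 links.

3 links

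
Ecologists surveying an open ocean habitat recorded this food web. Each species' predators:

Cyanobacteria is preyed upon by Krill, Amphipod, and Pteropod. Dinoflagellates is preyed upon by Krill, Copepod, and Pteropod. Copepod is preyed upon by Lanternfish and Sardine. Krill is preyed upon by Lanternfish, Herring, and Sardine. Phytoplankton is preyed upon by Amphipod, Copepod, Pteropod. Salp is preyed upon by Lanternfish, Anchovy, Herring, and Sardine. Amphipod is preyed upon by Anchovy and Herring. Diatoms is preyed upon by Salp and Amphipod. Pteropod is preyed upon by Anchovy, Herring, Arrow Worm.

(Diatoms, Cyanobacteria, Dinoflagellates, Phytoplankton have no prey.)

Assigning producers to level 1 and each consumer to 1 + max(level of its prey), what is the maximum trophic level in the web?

3

Producers (level 1): Diatoms, Cyanobacteria, Dinoflagellates, Phytoplankton.
Cyanobacteria → Pteropod → Arrow Worm gives Arrow Worm level 3.
No species has a prey at level 3, so no species reaches level 4.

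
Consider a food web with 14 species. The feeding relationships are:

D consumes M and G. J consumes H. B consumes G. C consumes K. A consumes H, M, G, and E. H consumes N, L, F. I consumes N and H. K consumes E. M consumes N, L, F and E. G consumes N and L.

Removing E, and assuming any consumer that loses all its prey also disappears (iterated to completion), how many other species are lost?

Remove E.
Round 1: K (all prey gone) → extinct.
Round 2: C (all prey gone) → extinct.
No further losses. Total secondary extinctions: 2.

2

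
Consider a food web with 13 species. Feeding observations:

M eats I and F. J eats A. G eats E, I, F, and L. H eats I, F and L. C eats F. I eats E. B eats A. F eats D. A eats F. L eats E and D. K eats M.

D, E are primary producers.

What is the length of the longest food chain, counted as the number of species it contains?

One longest chain: D → F → M → K.
It has 4 species and 3 links.

4 species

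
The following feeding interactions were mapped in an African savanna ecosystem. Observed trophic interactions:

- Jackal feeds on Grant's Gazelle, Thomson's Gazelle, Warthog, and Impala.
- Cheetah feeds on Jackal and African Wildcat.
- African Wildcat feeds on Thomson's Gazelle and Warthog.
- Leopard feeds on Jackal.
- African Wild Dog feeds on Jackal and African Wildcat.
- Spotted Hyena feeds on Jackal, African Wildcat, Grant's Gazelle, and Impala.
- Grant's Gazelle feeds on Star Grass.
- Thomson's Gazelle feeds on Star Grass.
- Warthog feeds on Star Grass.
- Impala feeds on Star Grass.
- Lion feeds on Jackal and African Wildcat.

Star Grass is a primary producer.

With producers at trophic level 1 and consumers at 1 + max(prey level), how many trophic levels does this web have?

4

Producers (level 1): Star Grass.
Star Grass → Warthog → Jackal → Leopard gives Leopard level 4.
No species has a prey at level 4, so no species reaches level 5.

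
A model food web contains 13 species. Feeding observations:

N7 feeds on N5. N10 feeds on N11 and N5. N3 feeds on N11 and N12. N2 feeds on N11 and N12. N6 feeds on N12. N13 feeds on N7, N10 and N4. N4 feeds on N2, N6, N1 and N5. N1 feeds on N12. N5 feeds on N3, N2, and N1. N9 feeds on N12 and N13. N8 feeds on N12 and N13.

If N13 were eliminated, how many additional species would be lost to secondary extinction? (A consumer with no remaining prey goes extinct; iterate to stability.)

Remove N13.
Every predator of it retains at least one other prey: N9 still has N12; N8 still has N12.
No consumer loses all prey, so no secondary extinctions occur.

0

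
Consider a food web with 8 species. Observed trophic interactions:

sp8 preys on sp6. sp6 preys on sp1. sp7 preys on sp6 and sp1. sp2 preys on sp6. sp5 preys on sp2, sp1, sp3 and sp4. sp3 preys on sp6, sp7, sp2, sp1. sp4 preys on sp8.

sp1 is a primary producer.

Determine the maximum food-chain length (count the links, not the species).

4 links

One longest chain: sp1 → sp6 → sp7 → sp3 → sp5.
It has 5 species and 4 links.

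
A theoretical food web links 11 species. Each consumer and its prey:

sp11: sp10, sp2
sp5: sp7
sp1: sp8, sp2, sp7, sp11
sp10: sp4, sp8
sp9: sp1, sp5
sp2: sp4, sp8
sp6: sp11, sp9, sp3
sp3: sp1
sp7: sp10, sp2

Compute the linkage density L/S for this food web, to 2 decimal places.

There are L = 19 links among S = 11 species.
L/S = 19/11 = 1.7273 ≈ 1.73.

L/S = 1.73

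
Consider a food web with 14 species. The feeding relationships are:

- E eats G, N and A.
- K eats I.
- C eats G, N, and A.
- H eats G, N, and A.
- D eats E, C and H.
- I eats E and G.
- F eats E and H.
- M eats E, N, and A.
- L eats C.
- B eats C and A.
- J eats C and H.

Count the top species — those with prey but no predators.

Top species (has prey, but nothing eats it): D, M, B, L, F, J, K.
Count: 7.

7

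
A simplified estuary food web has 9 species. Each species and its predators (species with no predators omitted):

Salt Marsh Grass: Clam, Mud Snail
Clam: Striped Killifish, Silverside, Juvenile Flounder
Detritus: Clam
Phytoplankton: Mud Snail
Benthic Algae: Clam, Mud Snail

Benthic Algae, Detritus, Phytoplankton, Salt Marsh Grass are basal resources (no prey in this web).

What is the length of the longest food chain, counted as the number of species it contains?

3 species

One longest chain: Benthic Algae → Clam → Striped Killifish.
It has 3 species and 2 links.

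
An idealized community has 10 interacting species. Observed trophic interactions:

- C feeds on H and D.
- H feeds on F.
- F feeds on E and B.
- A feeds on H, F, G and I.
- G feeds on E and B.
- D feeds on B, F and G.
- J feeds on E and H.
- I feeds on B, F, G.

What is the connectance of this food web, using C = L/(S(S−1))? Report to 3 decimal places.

The web has S = 10 species and L = 19 feeding links.
C = L / (S(S−1)) = 19 / 90 = 0.2111 ≈ 0.211.

C = 0.211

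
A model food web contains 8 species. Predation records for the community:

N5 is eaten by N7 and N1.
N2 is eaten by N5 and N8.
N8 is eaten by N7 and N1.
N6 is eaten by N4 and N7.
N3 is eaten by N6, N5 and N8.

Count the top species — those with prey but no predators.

Top species (has prey, but nothing eats it): N1, N4, N7.
Count: 3.

3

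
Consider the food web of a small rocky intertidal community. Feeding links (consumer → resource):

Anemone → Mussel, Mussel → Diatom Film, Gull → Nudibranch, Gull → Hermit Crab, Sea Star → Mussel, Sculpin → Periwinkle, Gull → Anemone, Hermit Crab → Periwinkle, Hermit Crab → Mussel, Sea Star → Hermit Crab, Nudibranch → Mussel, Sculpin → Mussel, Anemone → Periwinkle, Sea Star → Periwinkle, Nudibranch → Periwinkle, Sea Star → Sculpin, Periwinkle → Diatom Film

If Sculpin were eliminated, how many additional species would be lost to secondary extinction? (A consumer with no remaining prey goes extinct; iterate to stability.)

Remove Sculpin.
Every predator of it retains at least one other prey: Sea Star still has Periwinkle, Mussel, Hermit Crab.
No consumer loses all prey, so no secondary extinctions occur.

0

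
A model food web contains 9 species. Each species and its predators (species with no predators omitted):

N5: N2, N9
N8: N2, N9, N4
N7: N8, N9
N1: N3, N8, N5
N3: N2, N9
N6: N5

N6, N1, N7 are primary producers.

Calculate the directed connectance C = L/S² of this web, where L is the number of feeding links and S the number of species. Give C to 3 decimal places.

C = 0.160

The web has S = 9 species and L = 13 feeding links.
C = L / S² = 13 / 81 = 0.1605 ≈ 0.160.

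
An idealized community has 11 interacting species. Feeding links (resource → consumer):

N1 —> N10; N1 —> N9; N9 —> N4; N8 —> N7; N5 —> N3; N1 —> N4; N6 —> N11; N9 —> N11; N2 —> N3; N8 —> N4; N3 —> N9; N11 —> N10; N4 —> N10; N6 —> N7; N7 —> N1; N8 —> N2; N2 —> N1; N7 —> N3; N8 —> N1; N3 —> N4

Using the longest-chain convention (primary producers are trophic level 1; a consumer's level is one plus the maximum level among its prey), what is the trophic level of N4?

Trophic level 5

N6 is a producer → level 1.
N7 eats N6 (level 1); other prey at levels: N8 1 → level 2.
N1 eats N7 (level 2); other prey at levels: N8 1, N2 2 → level 3.
N9 eats N1 (level 3); other prey at levels: N3 3 → level 4.
N4 eats N9 (level 4); other prey at levels: N8 1, N1 3, N3 3 → level 5.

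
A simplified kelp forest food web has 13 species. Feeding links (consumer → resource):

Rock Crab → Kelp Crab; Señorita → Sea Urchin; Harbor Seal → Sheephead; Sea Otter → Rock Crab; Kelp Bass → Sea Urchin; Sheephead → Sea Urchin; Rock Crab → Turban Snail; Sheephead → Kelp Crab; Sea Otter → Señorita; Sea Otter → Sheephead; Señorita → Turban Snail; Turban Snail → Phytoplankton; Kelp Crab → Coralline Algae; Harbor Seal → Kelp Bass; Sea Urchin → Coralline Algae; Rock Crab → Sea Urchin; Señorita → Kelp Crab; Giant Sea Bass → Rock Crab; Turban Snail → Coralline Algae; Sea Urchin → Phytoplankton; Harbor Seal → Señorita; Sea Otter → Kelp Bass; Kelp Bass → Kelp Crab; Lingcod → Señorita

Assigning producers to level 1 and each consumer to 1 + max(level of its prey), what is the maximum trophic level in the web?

4

Producers (level 1): Coralline Algae, Phytoplankton.
Coralline Algae → Turban Snail → Señorita → Lingcod gives Lingcod level 4.
No species has a prey at level 4, so no species reaches level 5.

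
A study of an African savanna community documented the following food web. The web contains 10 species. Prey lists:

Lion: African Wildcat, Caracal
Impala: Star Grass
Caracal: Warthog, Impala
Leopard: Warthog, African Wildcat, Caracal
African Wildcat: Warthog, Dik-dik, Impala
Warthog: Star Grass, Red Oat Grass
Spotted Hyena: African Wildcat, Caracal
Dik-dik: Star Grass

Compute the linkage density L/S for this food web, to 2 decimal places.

L/S = 1.60

There are L = 16 links among S = 10 species.
L/S = 16/10 = 1.6000 ≈ 1.60.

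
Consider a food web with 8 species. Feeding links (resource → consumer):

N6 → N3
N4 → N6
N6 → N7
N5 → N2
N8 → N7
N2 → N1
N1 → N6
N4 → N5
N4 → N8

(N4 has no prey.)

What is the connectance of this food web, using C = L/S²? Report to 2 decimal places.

The web has S = 8 species and L = 9 feeding links.
C = L / S² = 9 / 64 = 0.1406 ≈ 0.14.

C = 0.14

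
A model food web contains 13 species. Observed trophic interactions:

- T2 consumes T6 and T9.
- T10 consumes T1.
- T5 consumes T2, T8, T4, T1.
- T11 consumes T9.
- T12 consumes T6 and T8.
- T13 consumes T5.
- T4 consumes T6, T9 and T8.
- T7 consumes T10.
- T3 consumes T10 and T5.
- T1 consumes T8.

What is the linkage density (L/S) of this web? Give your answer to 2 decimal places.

There are L = 18 links among S = 13 species.
L/S = 18/13 = 1.3846 ≈ 1.38.

L/S = 1.38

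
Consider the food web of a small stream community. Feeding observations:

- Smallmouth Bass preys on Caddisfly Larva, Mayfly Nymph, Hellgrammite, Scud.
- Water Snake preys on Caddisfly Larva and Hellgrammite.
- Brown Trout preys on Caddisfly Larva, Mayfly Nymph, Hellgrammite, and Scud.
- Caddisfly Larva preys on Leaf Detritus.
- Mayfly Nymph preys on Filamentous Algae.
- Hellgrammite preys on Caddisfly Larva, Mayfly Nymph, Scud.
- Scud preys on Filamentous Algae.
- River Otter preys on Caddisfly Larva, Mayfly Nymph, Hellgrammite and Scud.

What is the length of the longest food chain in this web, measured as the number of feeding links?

One longest chain: Leaf Detritus → Caddisfly Larva → Hellgrammite → Water Snake.
It has 4 species and 3 links.

3 links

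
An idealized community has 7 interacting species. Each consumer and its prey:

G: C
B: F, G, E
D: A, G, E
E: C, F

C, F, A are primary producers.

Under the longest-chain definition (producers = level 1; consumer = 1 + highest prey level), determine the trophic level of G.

Trophic level 2

C is a producer → level 1.
G eats C → level 2.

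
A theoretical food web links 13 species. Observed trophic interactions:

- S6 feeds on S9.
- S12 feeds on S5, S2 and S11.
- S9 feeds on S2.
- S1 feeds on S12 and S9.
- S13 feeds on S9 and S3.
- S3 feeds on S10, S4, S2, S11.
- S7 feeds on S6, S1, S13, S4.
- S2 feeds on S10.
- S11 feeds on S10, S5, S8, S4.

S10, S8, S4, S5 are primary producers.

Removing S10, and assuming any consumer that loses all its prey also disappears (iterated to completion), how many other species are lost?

Remove S10.
Round 1: S2 (all prey gone) → extinct.
Round 2: S9 (all prey gone) → extinct.
Round 3: S6 (all prey gone) → extinct.
No further losses. Total secondary extinctions: 3.

3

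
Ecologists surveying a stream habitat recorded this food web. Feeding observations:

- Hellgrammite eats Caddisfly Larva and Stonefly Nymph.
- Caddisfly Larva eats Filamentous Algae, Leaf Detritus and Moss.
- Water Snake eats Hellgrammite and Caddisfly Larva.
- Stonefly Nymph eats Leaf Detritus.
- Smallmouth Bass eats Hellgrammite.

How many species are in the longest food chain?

4 species

One longest chain: Leaf Detritus → Caddisfly Larva → Hellgrammite → Water Snake.
It has 4 species and 3 links.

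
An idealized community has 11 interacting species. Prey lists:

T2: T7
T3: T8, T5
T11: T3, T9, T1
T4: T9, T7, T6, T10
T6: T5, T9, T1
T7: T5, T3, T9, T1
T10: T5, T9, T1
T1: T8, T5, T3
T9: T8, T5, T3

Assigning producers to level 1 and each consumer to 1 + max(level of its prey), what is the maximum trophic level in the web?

5

Producers (level 1): T8, T5.
T8 → T3 → T9 → T7 → T2 gives T2 level 5.
No species has a prey at level 5, so no species reaches level 6.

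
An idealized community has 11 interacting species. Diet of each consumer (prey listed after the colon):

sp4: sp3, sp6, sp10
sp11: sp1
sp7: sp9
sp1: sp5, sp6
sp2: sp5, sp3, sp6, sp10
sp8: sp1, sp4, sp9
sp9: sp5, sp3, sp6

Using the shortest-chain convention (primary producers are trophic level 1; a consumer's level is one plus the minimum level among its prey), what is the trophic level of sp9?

sp5 is a producer → level 1.
sp9 eats sp5 → level 2.

Trophic level 2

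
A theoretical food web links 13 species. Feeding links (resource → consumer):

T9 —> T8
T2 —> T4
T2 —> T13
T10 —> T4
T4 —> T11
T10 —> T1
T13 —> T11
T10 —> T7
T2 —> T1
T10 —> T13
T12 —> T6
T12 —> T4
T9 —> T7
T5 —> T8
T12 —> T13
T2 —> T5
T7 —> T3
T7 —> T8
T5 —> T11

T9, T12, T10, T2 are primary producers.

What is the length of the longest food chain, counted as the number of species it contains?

One longest chain: T12 → T4 → T11.
It has 3 species and 2 links.

3 species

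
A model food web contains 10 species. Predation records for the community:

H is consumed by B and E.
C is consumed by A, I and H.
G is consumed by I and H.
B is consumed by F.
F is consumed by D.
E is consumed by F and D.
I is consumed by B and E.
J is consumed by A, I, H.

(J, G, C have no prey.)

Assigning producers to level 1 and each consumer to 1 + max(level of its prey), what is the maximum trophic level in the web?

Producers (level 1): J, G, C.
J → I → B → F → D gives D level 5.
No species has a prey at level 5, so no species reaches level 6.

5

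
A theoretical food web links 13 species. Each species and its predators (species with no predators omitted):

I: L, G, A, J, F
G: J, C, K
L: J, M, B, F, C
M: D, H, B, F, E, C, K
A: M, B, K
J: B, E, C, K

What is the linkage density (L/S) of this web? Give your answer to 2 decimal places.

L/S = 2.08

There are L = 27 links among S = 13 species.
L/S = 27/13 = 2.0769 ≈ 2.08.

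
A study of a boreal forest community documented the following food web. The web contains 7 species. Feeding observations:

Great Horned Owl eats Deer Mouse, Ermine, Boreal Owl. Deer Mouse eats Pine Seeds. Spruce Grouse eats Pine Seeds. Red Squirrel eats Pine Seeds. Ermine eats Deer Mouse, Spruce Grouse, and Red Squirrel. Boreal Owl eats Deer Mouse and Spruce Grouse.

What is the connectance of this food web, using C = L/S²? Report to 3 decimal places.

The web has S = 7 species and L = 11 feeding links.
C = L / S² = 11 / 49 = 0.2245 ≈ 0.224.

C = 0.224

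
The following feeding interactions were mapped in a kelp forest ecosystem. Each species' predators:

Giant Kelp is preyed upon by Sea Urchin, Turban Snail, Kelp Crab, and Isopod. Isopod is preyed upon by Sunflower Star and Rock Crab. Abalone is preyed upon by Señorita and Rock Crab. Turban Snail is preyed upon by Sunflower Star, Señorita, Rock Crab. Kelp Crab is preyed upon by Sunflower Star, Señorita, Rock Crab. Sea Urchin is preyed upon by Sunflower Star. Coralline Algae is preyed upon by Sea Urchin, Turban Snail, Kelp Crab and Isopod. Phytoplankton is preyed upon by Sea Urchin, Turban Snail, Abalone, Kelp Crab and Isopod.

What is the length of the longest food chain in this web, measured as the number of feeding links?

2 links

One longest chain: Phytoplankton → Sea Urchin → Sunflower Star.
It has 3 species and 2 links.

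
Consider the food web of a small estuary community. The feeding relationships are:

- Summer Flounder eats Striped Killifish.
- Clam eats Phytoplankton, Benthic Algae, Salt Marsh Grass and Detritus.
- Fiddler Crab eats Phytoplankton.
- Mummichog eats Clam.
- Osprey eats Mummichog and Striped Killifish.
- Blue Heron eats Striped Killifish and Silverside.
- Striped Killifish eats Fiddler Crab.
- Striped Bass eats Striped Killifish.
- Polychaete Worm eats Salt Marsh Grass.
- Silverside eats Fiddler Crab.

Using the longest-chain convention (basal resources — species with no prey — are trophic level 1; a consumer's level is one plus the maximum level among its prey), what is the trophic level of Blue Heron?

Phytoplankton has no prey (basal) → level 1.
Fiddler Crab eats Phytoplankton → level 2.
Silverside eats Fiddler Crab → level 3.
Blue Heron eats Silverside (level 3); other prey at levels: Striped Killifish 3 → level 4.

Trophic level 4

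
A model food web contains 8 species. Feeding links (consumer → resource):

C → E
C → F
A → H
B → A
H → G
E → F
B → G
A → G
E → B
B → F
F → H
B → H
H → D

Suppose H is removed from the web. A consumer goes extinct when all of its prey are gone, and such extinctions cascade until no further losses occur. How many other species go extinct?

Remove H.
Round 1: F (all prey gone) → extinct.
No further losses. Total secondary extinctions: 1.

1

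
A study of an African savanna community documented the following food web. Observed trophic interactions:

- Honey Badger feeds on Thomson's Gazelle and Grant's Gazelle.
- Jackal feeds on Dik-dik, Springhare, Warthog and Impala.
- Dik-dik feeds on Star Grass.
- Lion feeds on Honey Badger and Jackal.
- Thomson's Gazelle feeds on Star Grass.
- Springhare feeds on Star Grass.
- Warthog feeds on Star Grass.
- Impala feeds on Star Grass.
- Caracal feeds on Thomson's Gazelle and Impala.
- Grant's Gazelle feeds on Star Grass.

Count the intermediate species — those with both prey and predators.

Intermediate species (has both prey and predators): Grant's Gazelle, Warthog, Impala, Springhare, Dik-dik, Thomson's Gazelle, Jackal, Honey Badger.
Count: 8.

8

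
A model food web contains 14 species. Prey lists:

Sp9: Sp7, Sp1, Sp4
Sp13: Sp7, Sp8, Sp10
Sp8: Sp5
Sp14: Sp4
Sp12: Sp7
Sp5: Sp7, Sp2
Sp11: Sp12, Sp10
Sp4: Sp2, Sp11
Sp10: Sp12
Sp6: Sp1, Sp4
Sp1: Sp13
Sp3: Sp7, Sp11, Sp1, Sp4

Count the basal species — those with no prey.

2

Basal species (no prey listed): Sp7, Sp2.
Count: 2.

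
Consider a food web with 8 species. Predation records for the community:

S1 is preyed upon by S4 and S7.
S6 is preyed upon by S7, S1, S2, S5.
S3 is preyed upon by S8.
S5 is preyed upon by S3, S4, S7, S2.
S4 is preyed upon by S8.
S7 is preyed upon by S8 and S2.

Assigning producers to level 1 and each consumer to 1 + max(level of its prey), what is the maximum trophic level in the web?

4

Producers (level 1): S6.
S6 → S5 → S3 → S8 gives S8 level 4.
No species has a prey at level 4, so no species reaches level 5.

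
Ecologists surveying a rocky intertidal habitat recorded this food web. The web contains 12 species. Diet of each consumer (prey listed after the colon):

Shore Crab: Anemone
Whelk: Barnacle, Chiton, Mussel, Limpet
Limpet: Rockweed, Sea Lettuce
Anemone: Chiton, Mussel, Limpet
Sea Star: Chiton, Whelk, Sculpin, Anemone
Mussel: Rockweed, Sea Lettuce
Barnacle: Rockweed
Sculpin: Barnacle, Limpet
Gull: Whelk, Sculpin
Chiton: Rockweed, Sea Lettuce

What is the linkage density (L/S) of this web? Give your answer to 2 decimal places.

L/S = 1.92

There are L = 23 links among S = 12 species.
L/S = 23/12 = 1.9167 ≈ 1.92.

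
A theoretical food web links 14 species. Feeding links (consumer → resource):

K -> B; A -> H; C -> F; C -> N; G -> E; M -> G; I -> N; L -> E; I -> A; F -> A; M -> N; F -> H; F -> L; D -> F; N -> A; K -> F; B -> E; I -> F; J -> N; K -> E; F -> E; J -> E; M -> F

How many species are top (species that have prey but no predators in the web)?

Top species (has prey, but nothing eats it): D, I, K, J, C, M.
Count: 6.

6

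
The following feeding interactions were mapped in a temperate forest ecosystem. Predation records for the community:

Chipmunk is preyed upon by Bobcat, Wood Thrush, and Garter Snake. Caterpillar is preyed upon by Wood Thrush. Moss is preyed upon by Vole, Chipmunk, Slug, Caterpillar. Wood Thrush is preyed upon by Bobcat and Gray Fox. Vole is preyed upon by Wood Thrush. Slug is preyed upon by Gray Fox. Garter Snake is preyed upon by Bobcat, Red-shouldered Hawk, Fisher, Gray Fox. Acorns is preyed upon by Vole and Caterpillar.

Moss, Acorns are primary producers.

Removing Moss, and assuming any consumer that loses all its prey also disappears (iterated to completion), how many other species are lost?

Remove Moss.
Round 1: Chipmunk (all prey gone), Slug (all prey gone) → extinct.
Round 2: Garter Snake (all prey gone) → extinct.
Round 3: Fisher (all prey gone), Red-shouldered Hawk (all prey gone) → extinct.
No further losses. Total secondary extinctions: 5.

5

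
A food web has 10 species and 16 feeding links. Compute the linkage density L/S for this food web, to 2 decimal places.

There are L = 16 links among S = 10 species.
L/S = 16/10 = 1.6000 ≈ 1.60.

L/S = 1.60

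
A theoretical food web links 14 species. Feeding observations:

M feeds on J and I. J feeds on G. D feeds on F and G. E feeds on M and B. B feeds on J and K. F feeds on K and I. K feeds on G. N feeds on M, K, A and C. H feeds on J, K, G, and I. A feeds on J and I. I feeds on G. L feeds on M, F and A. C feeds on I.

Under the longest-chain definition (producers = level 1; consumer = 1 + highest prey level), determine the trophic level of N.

Trophic level 4

G is a producer → level 1.
I eats G → level 2.
C eats I → level 3.
N eats C (level 3); other prey at levels: K 2, A 3, M 3 → level 4.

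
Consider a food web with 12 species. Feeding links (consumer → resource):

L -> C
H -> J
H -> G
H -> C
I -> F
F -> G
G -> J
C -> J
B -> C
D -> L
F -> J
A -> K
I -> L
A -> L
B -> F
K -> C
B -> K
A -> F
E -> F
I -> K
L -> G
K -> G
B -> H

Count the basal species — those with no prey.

Basal species (no prey listed): J.
Count: 1.

1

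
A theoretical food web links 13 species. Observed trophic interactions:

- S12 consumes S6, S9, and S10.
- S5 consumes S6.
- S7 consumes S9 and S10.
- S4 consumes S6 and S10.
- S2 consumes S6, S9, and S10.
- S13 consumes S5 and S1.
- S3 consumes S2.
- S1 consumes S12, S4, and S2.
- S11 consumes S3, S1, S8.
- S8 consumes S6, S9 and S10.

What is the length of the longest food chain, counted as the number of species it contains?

One longest chain: S6 → S2 → S1 → S11.
It has 4 species and 3 links.

4 species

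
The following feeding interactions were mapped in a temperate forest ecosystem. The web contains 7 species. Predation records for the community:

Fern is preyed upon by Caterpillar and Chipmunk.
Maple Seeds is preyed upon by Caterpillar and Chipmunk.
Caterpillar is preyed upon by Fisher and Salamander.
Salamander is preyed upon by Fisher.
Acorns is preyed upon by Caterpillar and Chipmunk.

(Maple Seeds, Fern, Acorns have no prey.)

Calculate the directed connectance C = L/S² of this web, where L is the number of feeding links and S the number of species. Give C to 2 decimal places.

C = 0.18

The web has S = 7 species and L = 9 feeding links.
C = L / S² = 9 / 49 = 0.1837 ≈ 0.18.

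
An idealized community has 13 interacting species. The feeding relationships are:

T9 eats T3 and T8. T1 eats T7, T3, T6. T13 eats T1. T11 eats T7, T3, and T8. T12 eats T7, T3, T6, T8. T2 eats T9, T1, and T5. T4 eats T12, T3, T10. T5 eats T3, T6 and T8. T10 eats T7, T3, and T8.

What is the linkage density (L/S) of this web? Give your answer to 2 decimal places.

There are L = 25 links among S = 13 species.
L/S = 25/13 = 1.9231 ≈ 1.92.

L/S = 1.92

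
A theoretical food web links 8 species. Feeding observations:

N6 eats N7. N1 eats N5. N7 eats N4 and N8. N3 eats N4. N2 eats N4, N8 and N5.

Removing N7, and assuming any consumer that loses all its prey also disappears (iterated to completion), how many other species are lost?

Remove N7.
Round 1: N6 (all prey gone) → extinct.
No further losses. Total secondary extinctions: 1.

1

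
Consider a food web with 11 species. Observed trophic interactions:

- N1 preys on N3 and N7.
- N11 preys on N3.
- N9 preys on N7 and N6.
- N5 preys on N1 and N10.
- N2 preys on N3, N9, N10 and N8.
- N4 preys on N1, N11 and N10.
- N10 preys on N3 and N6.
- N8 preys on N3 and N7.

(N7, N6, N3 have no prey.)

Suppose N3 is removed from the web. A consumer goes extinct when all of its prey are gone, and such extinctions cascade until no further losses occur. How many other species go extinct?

1

Remove N3.
Round 1: N11 (all prey gone) → extinct.
No further losses. Total secondary extinctions: 1.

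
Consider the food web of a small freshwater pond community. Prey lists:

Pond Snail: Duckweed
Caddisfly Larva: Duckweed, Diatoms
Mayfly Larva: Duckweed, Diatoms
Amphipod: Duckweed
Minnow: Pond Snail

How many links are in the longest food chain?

2 links

One longest chain: Duckweed → Pond Snail → Minnow.
It has 3 species and 2 links.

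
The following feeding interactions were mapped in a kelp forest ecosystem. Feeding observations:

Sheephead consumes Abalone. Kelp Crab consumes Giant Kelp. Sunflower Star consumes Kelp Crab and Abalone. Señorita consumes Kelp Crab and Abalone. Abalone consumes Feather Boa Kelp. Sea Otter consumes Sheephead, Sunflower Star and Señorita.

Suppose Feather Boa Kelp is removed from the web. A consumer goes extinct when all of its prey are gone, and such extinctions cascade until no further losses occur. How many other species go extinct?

2

Remove Feather Boa Kelp.
Round 1: Abalone (all prey gone) → extinct.
Round 2: Sheephead (all prey gone) → extinct.
No further losses. Total secondary extinctions: 2.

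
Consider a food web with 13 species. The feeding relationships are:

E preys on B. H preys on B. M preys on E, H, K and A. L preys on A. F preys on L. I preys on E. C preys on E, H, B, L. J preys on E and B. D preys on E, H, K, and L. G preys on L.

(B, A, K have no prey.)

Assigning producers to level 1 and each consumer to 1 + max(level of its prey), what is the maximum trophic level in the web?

Producers (level 1): B, A, K.
B → E → M gives M level 3.
No species has a prey at level 3, so no species reaches level 4.

3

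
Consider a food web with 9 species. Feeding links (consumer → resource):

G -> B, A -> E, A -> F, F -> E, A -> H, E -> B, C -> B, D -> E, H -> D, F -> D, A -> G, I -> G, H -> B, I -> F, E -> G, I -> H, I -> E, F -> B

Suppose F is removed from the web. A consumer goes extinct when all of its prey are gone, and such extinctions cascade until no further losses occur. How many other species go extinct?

0

Remove F.
Every predator of it retains at least one other prey: A still has G, E, H; I still has G, E, H.
No consumer loses all prey, so no secondary extinctions occur.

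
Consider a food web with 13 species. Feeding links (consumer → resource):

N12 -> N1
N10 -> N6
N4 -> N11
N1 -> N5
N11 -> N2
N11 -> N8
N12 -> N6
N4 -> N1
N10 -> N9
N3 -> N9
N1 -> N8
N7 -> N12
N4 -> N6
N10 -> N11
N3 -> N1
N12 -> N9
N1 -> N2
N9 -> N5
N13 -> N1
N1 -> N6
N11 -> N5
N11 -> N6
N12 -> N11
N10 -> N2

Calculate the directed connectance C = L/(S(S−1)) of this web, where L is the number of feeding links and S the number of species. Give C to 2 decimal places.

The web has S = 13 species and L = 24 feeding links.
C = L / (S(S−1)) = 24 / 156 = 0.1538 ≈ 0.15.

C = 0.15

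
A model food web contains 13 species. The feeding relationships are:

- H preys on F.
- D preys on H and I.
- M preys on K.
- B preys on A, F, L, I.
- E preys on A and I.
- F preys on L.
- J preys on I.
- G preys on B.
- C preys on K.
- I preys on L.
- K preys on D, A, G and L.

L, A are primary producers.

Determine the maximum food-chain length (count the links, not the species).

One longest chain: L → F → B → G → K → C.
It has 6 species and 5 links.

5 links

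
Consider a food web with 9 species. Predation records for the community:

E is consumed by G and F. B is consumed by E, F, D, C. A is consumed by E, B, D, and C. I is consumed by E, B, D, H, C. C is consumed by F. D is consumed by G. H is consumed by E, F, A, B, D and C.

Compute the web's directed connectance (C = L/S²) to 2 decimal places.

C = 0.28

The web has S = 9 species and L = 23 feeding links.
C = L / S² = 23 / 81 = 0.2840 ≈ 0.28.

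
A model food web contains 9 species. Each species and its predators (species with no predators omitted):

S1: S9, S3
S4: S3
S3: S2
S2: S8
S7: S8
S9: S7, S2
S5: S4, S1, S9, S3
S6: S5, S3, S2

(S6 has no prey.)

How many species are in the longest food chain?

6 species

One longest chain: S6 → S5 → S1 → S9 → S7 → S8.
It has 6 species and 5 links.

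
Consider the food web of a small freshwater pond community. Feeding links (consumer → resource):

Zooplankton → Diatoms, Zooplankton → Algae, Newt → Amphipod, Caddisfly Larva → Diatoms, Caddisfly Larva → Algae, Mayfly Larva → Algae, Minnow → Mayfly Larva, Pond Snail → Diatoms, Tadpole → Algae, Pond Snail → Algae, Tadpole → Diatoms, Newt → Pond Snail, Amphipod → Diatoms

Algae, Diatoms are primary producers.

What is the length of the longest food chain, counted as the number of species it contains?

One longest chain: Diatoms → Amphipod → Newt.
It has 3 species and 2 links.

3 species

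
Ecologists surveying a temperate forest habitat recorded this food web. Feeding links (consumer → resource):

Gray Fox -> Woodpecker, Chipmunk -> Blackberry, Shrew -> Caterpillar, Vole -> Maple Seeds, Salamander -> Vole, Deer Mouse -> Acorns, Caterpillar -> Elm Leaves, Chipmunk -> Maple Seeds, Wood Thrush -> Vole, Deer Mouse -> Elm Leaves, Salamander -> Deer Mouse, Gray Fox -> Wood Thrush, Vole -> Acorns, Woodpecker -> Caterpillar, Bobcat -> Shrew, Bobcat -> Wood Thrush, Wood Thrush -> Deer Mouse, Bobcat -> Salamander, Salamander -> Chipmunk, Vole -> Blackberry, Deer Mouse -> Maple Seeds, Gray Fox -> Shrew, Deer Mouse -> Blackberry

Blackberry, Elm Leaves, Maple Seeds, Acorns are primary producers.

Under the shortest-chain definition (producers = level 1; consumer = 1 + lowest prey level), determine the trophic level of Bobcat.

Trophic level 4

Elm Leaves is a producer → level 1.
Caterpillar eats Elm Leaves → level 2.
Shrew eats Caterpillar → level 3.
Bobcat eats Shrew → level 4.
No prey of Bobcat is below level 3, so 4 is the minimum.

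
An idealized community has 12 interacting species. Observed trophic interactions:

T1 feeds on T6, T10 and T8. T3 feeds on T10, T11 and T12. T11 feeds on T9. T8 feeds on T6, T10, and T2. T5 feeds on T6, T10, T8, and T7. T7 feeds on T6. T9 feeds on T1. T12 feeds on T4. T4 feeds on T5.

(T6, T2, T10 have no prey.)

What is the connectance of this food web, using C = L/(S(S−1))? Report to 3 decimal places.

The web has S = 12 species and L = 18 feeding links.
C = L / (S(S−1)) = 18 / 132 = 0.1364 ≈ 0.136.

C = 0.136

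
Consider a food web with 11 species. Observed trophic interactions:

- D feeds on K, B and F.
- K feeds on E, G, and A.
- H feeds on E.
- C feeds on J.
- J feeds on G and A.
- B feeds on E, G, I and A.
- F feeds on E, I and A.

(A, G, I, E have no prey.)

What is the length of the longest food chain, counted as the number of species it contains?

3 species

One longest chain: A → F → D.
It has 3 species and 2 links.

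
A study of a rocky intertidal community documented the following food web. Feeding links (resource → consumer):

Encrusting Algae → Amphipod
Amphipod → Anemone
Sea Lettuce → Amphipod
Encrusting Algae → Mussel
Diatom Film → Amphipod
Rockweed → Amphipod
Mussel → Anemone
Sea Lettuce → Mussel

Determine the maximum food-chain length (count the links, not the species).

One longest chain: Sea Lettuce → Mussel → Anemone.
It has 3 species and 2 links.

2 links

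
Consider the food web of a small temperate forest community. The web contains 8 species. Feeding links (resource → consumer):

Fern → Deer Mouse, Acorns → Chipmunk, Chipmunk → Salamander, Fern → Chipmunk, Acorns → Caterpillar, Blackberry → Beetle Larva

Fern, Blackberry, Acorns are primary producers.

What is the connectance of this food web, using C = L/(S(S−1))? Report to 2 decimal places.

C = 0.11

The web has S = 8 species and L = 6 feeding links.
C = L / (S(S−1)) = 6 / 56 = 0.1071 ≈ 0.11.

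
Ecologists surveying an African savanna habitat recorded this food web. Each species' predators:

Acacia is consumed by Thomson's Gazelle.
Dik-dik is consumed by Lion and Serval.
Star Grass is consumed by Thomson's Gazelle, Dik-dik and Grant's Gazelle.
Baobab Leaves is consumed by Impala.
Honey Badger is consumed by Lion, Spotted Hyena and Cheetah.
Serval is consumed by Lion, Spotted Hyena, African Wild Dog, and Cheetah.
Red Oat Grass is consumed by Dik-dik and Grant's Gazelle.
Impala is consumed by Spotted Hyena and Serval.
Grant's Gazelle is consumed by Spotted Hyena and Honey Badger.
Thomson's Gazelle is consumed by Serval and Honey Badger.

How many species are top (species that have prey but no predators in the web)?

Top species (has prey, but nothing eats it): African Wild Dog, Spotted Hyena, Cheetah, Lion.
Count: 4.

4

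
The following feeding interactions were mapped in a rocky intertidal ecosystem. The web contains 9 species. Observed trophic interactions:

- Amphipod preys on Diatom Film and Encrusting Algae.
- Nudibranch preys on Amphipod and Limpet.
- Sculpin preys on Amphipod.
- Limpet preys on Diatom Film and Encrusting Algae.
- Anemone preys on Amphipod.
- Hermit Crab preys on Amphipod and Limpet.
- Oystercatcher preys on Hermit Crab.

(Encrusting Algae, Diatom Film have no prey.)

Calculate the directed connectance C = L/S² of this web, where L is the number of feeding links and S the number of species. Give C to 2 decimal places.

C = 0.14

The web has S = 9 species and L = 11 feeding links.
C = L / S² = 11 / 81 = 0.1358 ≈ 0.14.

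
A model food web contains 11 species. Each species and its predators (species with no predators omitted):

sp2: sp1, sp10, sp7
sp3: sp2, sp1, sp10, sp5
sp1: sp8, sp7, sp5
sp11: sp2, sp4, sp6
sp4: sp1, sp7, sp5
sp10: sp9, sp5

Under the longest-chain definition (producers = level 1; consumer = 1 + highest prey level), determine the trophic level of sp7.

sp11 is a producer → level 1.
sp2 eats sp11 (level 1); other prey at levels: sp3 1 → level 2.
sp1 eats sp2 (level 2); other prey at levels: sp3 1, sp4 2 → level 3.
sp7 eats sp1 (level 3); other prey at levels: sp2 2, sp4 2 → level 4.

Trophic level 4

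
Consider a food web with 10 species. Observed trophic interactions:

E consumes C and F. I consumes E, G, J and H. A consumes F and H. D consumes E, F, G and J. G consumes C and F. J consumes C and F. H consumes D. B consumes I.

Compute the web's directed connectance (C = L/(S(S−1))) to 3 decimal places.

The web has S = 10 species and L = 18 feeding links.
C = L / (S(S−1)) = 18 / 90 = 0.2000 ≈ 0.200.

C = 0.200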